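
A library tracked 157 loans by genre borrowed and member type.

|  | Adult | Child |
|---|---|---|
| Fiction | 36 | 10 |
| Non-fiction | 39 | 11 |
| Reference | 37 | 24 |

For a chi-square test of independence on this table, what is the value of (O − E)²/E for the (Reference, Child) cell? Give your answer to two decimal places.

Row total (Reference) = 61; column total (Child) = 45; N = 157.
Expected count E = 61 × 45 / 157 = 17.484.
Contribution = (O − E)²/E = (24 − 17.484)² / 17.484 = 2.43.

2.43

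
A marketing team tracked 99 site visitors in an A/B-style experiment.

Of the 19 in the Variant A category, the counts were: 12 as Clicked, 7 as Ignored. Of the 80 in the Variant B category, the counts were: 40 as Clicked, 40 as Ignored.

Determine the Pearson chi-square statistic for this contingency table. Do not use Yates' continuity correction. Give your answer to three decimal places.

1.066

Row totals: 19, 80. Column totals: 52, 47. Grand total N = 99.
Expected counts (row total × column total / N):
  Variant A, Clicked: 19×52/99 = 9.9798
  Variant A, Ignored: 19×47/99 = 9.0202
  Variant B, Clicked: 80×52/99 = 42.0202
  Variant B, Ignored: 80×47/99 = 37.9798
Contributions (O − E)²/E:
  (12 − 9.9798)²/9.9798 = 0.4089
  (7 − 9.0202)²/9.0202 = 0.4525
  (40 − 42.0202)²/42.0202 = 0.0971
  (40 − 37.9798)²/37.9798 = 0.1075
χ² = 0.4089 + 0.4525 + 0.0971 + 0.1075 = 1.066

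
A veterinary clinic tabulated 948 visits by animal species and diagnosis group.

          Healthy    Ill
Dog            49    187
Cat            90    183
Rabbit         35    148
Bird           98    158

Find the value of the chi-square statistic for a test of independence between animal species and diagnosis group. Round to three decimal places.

29.382

Row totals: 236, 273, 183, 256. Column totals: 272, 676. Grand total N = 948.
Expected counts (row total × column total / N):
  Dog, Healthy: 236×272/948 = 67.7131
  Dog, Ill: 236×676/948 = 168.2869
  Cat, Healthy: 273×272/948 = 78.3291
  Cat, Ill: 273×676/948 = 194.6709
  Rabbit, Healthy: 183×272/948 = 52.5063
  Rabbit, Ill: 183×676/948 = 130.4937
  Bird, Healthy: 256×272/948 = 73.4515
  Bird, Ill: 256×676/948 = 182.5485
Contributions (O − E)²/E:
  (49 − 67.7131)²/67.7131 = 5.1715
  (187 − 168.2869)²/168.2869 = 2.0809
  (90 − 78.3291)²/78.3291 = 1.7389
  (183 − 194.6709)²/194.6709 = 0.6997
  (35 − 52.5063)²/52.5063 = 5.8368
  (148 − 130.4937)²/130.4937 = 2.3485
  (98 − 73.4515)²/73.4515 = 8.2044
  (158 − 182.5485)²/182.5485 = 3.3012
χ² = 5.1715 + 2.0809 + 1.7389 + 0.6997 + 5.8368 + 2.3485 + 8.2044 + 3.3012 = 29.382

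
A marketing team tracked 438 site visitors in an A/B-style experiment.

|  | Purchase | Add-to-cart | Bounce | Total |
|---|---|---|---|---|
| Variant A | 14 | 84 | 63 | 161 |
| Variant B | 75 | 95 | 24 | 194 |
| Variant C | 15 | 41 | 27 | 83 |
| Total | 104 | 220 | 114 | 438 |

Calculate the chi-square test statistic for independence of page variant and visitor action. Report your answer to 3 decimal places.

60.720

Grand total N = 438.
Expected counts (row total × column total / N):
  Variant A, Purchase: 161×104/438 = 38.2283
  Variant A, Add-to-cart: 161×220/438 = 80.8676
  Variant A, Bounce: 161×114/438 = 41.9041
  Variant B, Purchase: 194×104/438 = 46.0639
  Variant B, Add-to-cart: 194×220/438 = 97.4429
  Variant B, Bounce: 194×114/438 = 50.4932
  Variant C, Purchase: 83×104/438 = 19.7078
  Variant C, Add-to-cart: 83×220/438 = 41.6895
  Variant C, Bounce: 83×114/438 = 21.6027
Contributions (O − E)²/E:
  (14 − 38.2283)²/38.2283 = 15.3554
  (84 − 80.8676)²/80.8676 = 0.1213
  (63 − 41.9041)²/41.9041 = 10.6204
  (75 − 46.0639)²/46.0639 = 18.1769
  (95 − 97.4429)²/97.4429 = 0.0612
  (24 − 50.4932)²/50.4932 = 13.9007
  (15 − 19.7078)²/19.7078 = 1.1246
  (41 − 41.6895)²/41.6895 = 0.0114
  (27 − 21.6027)²/21.6027 = 1.3485
χ² = 15.3554 + 0.1213 + 10.6204 + 18.1769 + 0.0612 + 13.9007 + 1.1246 + 0.0114 + 1.3485 = 60.720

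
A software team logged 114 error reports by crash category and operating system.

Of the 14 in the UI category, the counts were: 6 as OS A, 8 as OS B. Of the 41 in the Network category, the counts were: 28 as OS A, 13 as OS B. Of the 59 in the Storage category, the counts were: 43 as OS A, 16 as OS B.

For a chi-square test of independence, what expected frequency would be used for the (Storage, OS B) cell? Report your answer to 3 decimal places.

Row total (Storage) = 59; column total (OS B) = 37; grand total N = 114.
Expected count = (row total × column total) / N = 59 × 37 / 114 = 19.149.

19.149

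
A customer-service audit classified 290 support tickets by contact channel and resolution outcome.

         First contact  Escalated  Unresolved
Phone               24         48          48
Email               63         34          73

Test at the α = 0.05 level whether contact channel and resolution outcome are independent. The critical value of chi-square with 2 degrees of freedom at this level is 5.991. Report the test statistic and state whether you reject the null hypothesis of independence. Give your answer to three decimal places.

Row totals: 120, 170. Column totals: 87, 82, 121. Grand total N = 290.
Expected counts (row total × column total / N):
  Phone, First contact: 120×87/290 = 36.00000
  Phone, Escalated: 120×82/290 = 33.93103
  Phone, Unresolved: 120×121/290 = 50.06897
  Email, First contact: 170×87/290 = 51.00000
  Email, Escalated: 170×82/290 = 48.06897
  Email, Unresolved: 170×121/290 = 70.93103
Contributions (O − E)²/E:
  (24 − 36.00000)²/36.00000 = 4.0000
  (48 − 33.93103)²/33.93103 = 5.8335
  (48 − 50.06897)²/50.06897 = 0.0855
  (63 − 51.00000)²/51.00000 = 2.8235
  (34 − 48.06897)²/48.06897 = 4.1177
  (73 − 70.93103)²/70.93103 = 0.0603
χ² = 4.0000 + 5.8335 + 0.0855 + 2.8235 + 4.1177 + 0.0603 = 16.921
df = (2−1)(3−1) = 2. Since 16.921 > 5.991, reject the null hypothesis of independence at α = 0.05.

16.921; reject H₀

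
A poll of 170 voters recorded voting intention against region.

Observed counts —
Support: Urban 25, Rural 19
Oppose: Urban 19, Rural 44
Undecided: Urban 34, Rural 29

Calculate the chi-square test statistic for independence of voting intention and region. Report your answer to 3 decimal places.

10.051

Row totals: 44, 63, 63. Column totals: 78, 92. Grand total N = 170.
Expected counts (row total × column total / N):
  Support, Urban: 44×78/170 = 20.1882
  Support, Rural: 44×92/170 = 23.8118
  Oppose, Urban: 63×78/170 = 28.9059
  Oppose, Rural: 63×92/170 = 34.0941
  Undecided, Urban: 63×78/170 = 28.9059
  Undecided, Rural: 63×92/170 = 34.0941
Contributions (O − E)²/E:
  (25 − 20.1882)²/20.1882 = 1.1469
  (19 − 23.8118)²/23.8118 = 0.9724
  (19 − 28.9059)²/28.9059 = 3.3947
  (44 − 34.0941)²/34.0941 = 2.8781
  (34 − 28.9059)²/28.9059 = 0.8977
  (29 − 34.0941)²/34.0941 = 0.7611
χ² = 1.1469 + 0.9724 + 3.3947 + 2.8781 + 0.8977 + 0.7611 = 10.051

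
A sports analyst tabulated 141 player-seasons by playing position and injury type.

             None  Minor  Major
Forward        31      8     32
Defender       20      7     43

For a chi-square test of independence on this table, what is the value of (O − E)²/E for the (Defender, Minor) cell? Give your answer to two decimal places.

Row total (Defender) = 70; column total (Minor) = 15; N = 141.
Expected count E = 70 × 15 / 141 = 7.447.
Contribution = (O − E)²/E = (7 − 7.447)² / 7.447 = 0.03.

0.03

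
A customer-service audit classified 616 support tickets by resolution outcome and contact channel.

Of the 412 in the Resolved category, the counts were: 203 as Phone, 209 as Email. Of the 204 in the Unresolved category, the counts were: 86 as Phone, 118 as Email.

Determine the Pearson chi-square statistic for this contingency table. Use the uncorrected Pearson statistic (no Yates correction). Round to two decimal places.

2.77

Row totals: 412, 204. Column totals: 289, 327. Grand total N = 616.
Expected counts (row total × column total / N):
  Resolved, Phone: 412×289/616 = 193.292
  Resolved, Email: 412×327/616 = 218.708
  Unresolved, Phone: 204×289/616 = 95.708
  Unresolved, Email: 204×327/616 = 108.292
Contributions (O − E)²/E:
  (203 − 193.292)²/193.292 = 0.4876
  (209 − 218.708)²/218.708 = 0.4309
  (86 − 95.708)²/95.708 = 0.9847
  (118 − 108.292)²/108.292 = 0.8703
χ² = 0.4876 + 0.4309 + 0.9847 + 0.8703 = 2.77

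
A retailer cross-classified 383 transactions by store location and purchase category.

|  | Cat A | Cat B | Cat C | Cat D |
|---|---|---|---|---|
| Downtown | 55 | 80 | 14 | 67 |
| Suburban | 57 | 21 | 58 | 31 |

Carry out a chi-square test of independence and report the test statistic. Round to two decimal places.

Row totals: 216, 167. Column totals: 112, 101, 72, 98. Grand total N = 383.
Expected counts (row total × column total / N):
  Downtown, Cat A: 216×112/383 = 63.164
  Downtown, Cat B: 216×101/383 = 56.961
  Downtown, Cat C: 216×72/383 = 40.606
  Downtown, Cat D: 216×98/383 = 55.269
  Suburban, Cat A: 167×112/383 = 48.836
  Suburban, Cat B: 167×101/383 = 44.039
  Suburban, Cat C: 167×72/383 = 31.394
  Suburban, Cat D: 167×98/383 = 42.731
Contributions (O − E)²/E:
  (55 − 63.164)²/63.164 = 1.0552
  (80 − 56.961)²/56.961 = 9.3186
  (14 − 40.606)²/40.606 = 17.4329
  (67 − 55.269)²/55.269 = 2.4899
  (57 − 48.836)²/48.836 = 1.3648
  (21 − 44.039)²/44.039 = 12.0529
  (58 − 31.394)²/31.394 = 22.5482
  (31 − 42.731)²/42.731 = 3.2205
χ² = 1.0552 + 9.3186 + 17.4329 + 2.4899 + 1.3648 + 12.0529 + 22.5482 + 3.2205 = 69.48

69.48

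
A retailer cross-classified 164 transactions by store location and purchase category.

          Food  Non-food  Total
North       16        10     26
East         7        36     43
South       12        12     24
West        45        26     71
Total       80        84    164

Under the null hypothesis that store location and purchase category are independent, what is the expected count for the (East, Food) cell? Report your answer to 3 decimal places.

Row total (East) = 43; column total (Food) = 80; grand total N = 164.
Expected count = (row total × column total) / N = 43 × 80 / 164 = 20.976.

20.976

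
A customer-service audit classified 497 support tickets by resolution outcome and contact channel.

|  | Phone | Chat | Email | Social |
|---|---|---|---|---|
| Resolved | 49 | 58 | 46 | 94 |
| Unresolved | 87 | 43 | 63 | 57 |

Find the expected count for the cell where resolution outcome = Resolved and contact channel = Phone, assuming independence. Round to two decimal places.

67.59

Row total (Resolved) = 247; column total (Phone) = 136; grand total N = 497.
Expected count = (row total × column total) / N = 247 × 136 / 497 = 67.59.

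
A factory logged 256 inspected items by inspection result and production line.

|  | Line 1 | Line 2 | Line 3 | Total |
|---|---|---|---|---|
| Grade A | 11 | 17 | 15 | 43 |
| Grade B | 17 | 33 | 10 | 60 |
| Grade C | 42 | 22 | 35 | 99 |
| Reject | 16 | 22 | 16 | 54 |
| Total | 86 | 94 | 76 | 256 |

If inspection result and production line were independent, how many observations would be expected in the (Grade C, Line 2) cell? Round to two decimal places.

Row total (Grade C) = 99; column total (Line 2) = 94; grand total N = 256.
Expected count = (row total × column total) / N = 99 × 94 / 256 = 36.35.

36.35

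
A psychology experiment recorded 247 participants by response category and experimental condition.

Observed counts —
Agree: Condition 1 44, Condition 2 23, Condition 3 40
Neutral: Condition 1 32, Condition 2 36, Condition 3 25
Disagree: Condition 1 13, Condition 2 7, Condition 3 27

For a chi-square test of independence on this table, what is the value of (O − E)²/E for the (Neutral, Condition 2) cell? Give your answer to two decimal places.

5.00

Row total (Neutral) = 93; column total (Condition 2) = 66; N = 247.
Expected count E = 93 × 66 / 247 = 24.850.
Contribution = (O − E)²/E = (36 − 24.850)² / 24.850 = 5.00.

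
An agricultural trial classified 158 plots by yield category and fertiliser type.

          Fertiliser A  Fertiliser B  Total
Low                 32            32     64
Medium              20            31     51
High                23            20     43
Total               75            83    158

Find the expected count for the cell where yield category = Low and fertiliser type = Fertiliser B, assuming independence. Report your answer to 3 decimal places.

33.620

Row total (Low) = 64; column total (Fertiliser B) = 83; grand total N = 158.
Expected count = (row total × column total) / N = 64 × 83 / 158 = 33.620.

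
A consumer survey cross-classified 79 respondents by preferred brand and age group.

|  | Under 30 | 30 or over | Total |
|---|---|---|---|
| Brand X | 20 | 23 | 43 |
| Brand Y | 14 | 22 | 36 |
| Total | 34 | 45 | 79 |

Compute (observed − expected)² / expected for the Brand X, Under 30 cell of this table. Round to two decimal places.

0.12

Row total (Brand X) = 43; column total (Under 30) = 34; N = 79.
Expected count E = 43 × 34 / 79 = 18.506.
Contribution = (O − E)²/E = (20 − 18.506)² / 18.506 = 0.12.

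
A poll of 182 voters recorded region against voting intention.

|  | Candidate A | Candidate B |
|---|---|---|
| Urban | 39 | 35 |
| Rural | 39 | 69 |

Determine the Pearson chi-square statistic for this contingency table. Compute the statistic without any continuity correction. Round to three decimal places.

Row totals: 74, 108. Column totals: 78, 104. Grand total N = 182.
Expected counts (row total × column total / N):
  Urban, Candidate A: 74×78/182 = 31.7143
  Urban, Candidate B: 74×104/182 = 42.2857
  Rural, Candidate A: 108×78/182 = 46.2857
  Rural, Candidate B: 108×104/182 = 61.7143
Contributions (O − E)²/E:
  (39 − 31.7143)²/31.7143 = 1.6737
  (35 − 42.2857)²/42.2857 = 1.2553
  (39 − 46.2857)²/46.2857 = 1.1468
  (69 − 61.7143)²/61.7143 = 0.8601
χ² = 1.6737 + 1.2553 + 1.1468 + 0.8601 = 4.936

4.936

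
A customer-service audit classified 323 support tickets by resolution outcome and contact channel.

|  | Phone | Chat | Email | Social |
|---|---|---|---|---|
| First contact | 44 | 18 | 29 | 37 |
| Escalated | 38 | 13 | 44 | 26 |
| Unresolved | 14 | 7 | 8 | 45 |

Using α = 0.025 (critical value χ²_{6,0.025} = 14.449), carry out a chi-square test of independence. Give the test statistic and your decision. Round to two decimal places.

39.96; reject H₀

Row totals: 128, 121, 74. Column totals: 96, 38, 81, 108. Grand total N = 323.
Expected counts (row total × column total / N):
  First contact, Phone: 128×96/323 = 38.043
  First contact, Chat: 128×38/323 = 15.059
  First contact, Email: 128×81/323 = 32.099
  First contact, Social: 128×108/323 = 42.799
  Escalated, Phone: 121×96/323 = 35.963
  Escalated, Chat: 121×38/323 = 14.235
  Escalated, Email: 121×81/323 = 30.344
  Escalated, Social: 121×108/323 = 40.458
  Unresolved, Phone: 74×96/323 = 21.994
  Unresolved, Chat: 74×38/323 = 8.706
  Unresolved, Email: 74×81/323 = 18.557
  Unresolved, Social: 74×108/323 = 24.743
Contributions (O − E)²/E:
  (44 − 38.043)²/38.043 = 0.9328
  (18 − 15.059)²/15.059 = 0.5744
  (29 − 32.099)²/32.099 = 0.2992
  (37 − 42.799)²/42.799 = 0.7857
  (38 − 35.963)²/35.963 = 0.1154
  (13 − 14.235)²/14.235 = 0.1071
  (44 − 30.344)²/30.344 = 6.1457
  (26 − 40.458)²/40.458 = 5.1667
  (14 − 21.994)²/21.994 = 2.9055
  (7 − 8.706)²/8.706 = 0.3343
  (8 − 18.557)²/18.557 = 6.0058
  (45 − 24.743)²/24.743 = 16.5843
χ² = 0.9328 + 0.5744 + 0.2992 + 0.7857 + 0.1154 + 0.1071 + 6.1457 + 5.1667 + 2.9055 + 0.3343 + 6.0058 + 16.5843 = 39.96
df = (3−1)(4−1) = 6. Since 39.96 > 14.449, reject the null hypothesis of independence at α = 0.025.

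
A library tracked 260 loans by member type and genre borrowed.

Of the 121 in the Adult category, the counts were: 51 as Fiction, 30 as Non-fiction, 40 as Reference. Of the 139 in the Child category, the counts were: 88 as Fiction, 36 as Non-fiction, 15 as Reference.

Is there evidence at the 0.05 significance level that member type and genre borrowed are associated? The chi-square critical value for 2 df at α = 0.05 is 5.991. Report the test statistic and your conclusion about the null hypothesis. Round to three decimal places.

20.611; reject H₀

Row totals: 121, 139. Column totals: 139, 66, 55. Grand total N = 260.
Expected counts (row total × column total / N):
  Adult, Fiction: 121×139/260 = 64.68846
  Adult, Non-fiction: 121×66/260 = 30.71538
  Adult, Reference: 121×55/260 = 25.59615
  Child, Fiction: 139×139/260 = 74.31154
  Child, Non-fiction: 139×66/260 = 35.28462
  Child, Reference: 139×55/260 = 29.40385
Contributions (O − E)²/E:
  (51 − 64.68846)²/64.68846 = 2.8966
  (30 − 30.71538)²/30.71538 = 0.0167
  (40 − 25.59615)²/25.59615 = 8.1056
  (88 − 74.31154)²/74.31154 = 2.5215
  (36 − 35.28462)²/35.28462 = 0.0145
  (15 − 29.40385)²/29.40385 = 7.0559
χ² = 2.8966 + 0.0167 + 8.1056 + 2.5215 + 0.0145 + 7.0559 = 20.611
df = (2−1)(3−1) = 2. Since 20.611 > 5.991, reject the null hypothesis of independence at α = 0.05.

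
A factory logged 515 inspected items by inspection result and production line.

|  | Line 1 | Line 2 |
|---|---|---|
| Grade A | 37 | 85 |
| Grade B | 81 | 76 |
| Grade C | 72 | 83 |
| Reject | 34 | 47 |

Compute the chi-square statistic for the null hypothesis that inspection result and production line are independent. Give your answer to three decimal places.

Row totals: 122, 157, 155, 81. Column totals: 224, 291. Grand total N = 515.
Expected counts (row total × column total / N):
  Grade A, Line 1: 122×224/515 = 53.0641
  Grade A, Line 2: 122×291/515 = 68.9359
  Grade B, Line 1: 157×224/515 = 68.2874
  Grade B, Line 2: 157×291/515 = 88.7126
  Grade C, Line 1: 155×224/515 = 67.4175
  Grade C, Line 2: 155×291/515 = 87.5825
  Reject, Line 1: 81×224/515 = 35.2311
  Reject, Line 2: 81×291/515 = 45.7689
Contributions (O − E)²/E:
  (37 − 53.0641)²/53.0641 = 4.8631
  (85 − 68.9359)²/68.9359 = 3.7434
  (81 − 68.2874)²/68.2874 = 2.3666
  (76 − 88.7126)²/88.7126 = 1.8217
  (72 − 67.4175)²/67.4175 = 0.3115
  (83 − 87.5825)²/87.5825 = 0.2398
  (34 − 35.2311)²/35.2311 = 0.0430
  (47 − 45.7689)²/45.7689 = 0.0331
χ² = 4.8631 + 3.7434 + 2.3666 + 1.8217 + 0.3115 + 0.2398 + 0.0430 + 0.0331 = 13.422

13.422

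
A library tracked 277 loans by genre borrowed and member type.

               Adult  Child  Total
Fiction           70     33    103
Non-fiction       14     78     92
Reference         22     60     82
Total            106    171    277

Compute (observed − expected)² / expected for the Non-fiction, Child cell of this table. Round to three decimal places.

Row total (Non-fiction) = 92; column total (Child) = 171; N = 277.
Expected count E = 92 × 171 / 277 = 56.7942.
Contribution = (O − E)²/E = (78 − 56.7942)² / 56.7942 = 7.918.

7.918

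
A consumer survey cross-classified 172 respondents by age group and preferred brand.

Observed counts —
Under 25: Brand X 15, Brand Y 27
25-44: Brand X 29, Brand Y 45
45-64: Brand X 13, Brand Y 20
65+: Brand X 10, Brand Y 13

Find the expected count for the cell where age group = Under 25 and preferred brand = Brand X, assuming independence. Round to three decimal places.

Row total (Under 25) = 42; column total (Brand X) = 67; grand total N = 172.
Expected count = (row total × column total) / N = 42 × 67 / 172 = 16.360.

16.360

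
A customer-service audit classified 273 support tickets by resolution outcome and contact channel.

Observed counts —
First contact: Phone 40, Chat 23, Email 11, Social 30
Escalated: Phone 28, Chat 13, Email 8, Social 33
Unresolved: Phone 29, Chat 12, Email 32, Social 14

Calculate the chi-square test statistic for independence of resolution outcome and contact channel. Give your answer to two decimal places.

Row totals: 104, 82, 87. Column totals: 97, 48, 51, 77. Grand total N = 273.
Expected counts (row total × column total / N):
  First contact, Phone: 104×97/273 = 36.952
  First contact, Chat: 104×48/273 = 18.286
  First contact, Email: 104×51/273 = 19.429
  First contact, Social: 104×77/273 = 29.333
  Escalated, Phone: 82×97/273 = 29.136
  Escalated, Chat: 82×48/273 = 14.418
  Escalated, Email: 82×51/273 = 15.319
  Escalated, Social: 82×77/273 = 23.128
  Unresolved, Phone: 87×97/273 = 30.912
  Unresolved, Chat: 87×48/273 = 15.297
  Unresolved, Email: 87×51/273 = 16.253
  Unresolved, Social: 87×77/273 = 24.538
Contributions (O − E)²/E:
  (40 − 36.952)²/36.952 = 0.2514
  (23 − 18.286)²/18.286 = 1.2152
  (11 − 19.429)²/19.429 = 3.6568
  (30 − 29.333)²/29.333 = 0.0152
  (28 − 29.136)²/29.136 = 0.0443
  (13 − 14.418)²/14.418 = 0.1395
  (8 − 15.319)²/15.319 = 3.4968
  (33 − 23.128)²/23.128 = 4.2138
  (29 − 30.912)²/30.912 = 0.1183
  (12 − 15.297)²/15.297 = 0.7106
  (32 − 16.253)²/16.253 = 15.2568
  (14 − 24.538)²/24.538 = 4.5256
χ² = 0.2514 + 1.2152 + 3.6568 + 0.0152 + 0.0443 + 0.1395 + 3.4968 + 4.2138 + 0.1183 + 0.7106 + 15.2568 + 4.5256 = 33.64

33.64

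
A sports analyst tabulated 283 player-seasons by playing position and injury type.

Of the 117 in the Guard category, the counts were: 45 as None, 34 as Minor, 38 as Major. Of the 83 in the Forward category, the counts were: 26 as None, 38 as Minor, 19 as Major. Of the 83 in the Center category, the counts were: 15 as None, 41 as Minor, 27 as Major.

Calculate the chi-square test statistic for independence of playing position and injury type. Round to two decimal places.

Row totals: 117, 83, 83. Column totals: 86, 113, 84. Grand total N = 283.
Expected counts (row total × column total / N):
  Guard, None: 117×86/283 = 35.555
  Guard, Minor: 117×113/283 = 46.717
  Guard, Major: 117×84/283 = 34.728
  Forward, None: 83×86/283 = 25.223
  Forward, Minor: 83×113/283 = 33.141
  Forward, Major: 83×84/283 = 24.636
  Center, None: 83×86/283 = 25.223
  Center, Minor: 83×113/283 = 33.141
  Center, Major: 83×84/283 = 24.636
Contributions (O − E)²/E:
  (45 − 35.555)²/35.555 = 2.5090
  (34 − 46.717)²/46.717 = 3.4617
  (38 − 34.728)²/34.728 = 0.3083
  (26 − 25.223)²/25.223 = 0.0239
  (38 − 33.141)²/33.141 = 0.7124
  (19 − 24.636)²/24.636 = 1.2894
  (15 − 25.223)²/25.223 = 4.1434
  (41 − 33.141)²/33.141 = 1.8637
  (27 − 24.636)²/24.636 = 0.2268
χ² = 2.5090 + 3.4617 + 0.3083 + 0.0239 + 0.7124 + 1.2894 + 4.1434 + 1.8637 + 0.2268 = 14.54

14.54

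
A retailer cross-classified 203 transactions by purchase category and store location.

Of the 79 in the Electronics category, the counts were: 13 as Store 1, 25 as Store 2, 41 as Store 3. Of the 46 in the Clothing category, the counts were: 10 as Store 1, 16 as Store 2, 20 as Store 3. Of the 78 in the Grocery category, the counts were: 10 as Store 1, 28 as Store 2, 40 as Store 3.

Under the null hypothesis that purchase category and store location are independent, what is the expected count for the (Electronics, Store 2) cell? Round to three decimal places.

Row total (Electronics) = 79; column total (Store 2) = 69; grand total N = 203.
Expected count = (row total × column total) / N = 79 × 69 / 203 = 26.852.

26.852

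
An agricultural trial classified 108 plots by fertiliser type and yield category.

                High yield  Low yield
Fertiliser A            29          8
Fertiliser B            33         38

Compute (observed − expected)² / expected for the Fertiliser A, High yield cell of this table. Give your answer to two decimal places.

2.83

Row total (Fertiliser A) = 37; column total (High yield) = 62; N = 108.
Expected count E = 37 × 62 / 108 = 21.241.
Contribution = (O − E)²/E = (29 − 21.241)² / 21.241 = 2.83.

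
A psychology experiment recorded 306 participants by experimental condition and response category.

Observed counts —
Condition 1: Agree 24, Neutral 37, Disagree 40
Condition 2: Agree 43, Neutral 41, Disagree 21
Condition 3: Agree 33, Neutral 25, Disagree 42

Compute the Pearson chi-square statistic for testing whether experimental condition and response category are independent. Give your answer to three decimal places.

17.006

Row totals: 101, 105, 100. Column totals: 100, 103, 103. Grand total N = 306.
Expected counts (row total × column total / N):
  Condition 1, Agree: 101×100/306 = 33.0065
  Condition 1, Neutral: 101×103/306 = 33.9967
  Condition 1, Disagree: 101×103/306 = 33.9967
  Condition 2, Agree: 105×100/306 = 34.3137
  Condition 2, Neutral: 105×103/306 = 35.3431
  Condition 2, Disagree: 105×103/306 = 35.3431
  Condition 3, Agree: 100×100/306 = 32.6797
  Condition 3, Neutral: 100×103/306 = 33.6601
  Condition 3, Disagree: 100×103/306 = 33.6601
Contributions (O − E)²/E:
  (24 − 33.0065)²/33.0065 = 2.4576
  (37 − 33.9967)²/33.9967 = 0.2653
  (40 − 33.9967)²/33.9967 = 1.0601
  (43 − 34.3137)²/34.3137 = 2.1989
  (41 − 35.3431)²/35.3431 = 0.9054
  (21 − 35.3431)²/35.3431 = 5.8208
  (33 − 32.6797)²/32.6797 = 0.0031
  (25 − 33.6601)²/33.6601 = 2.2281
  (42 − 33.6601)²/33.6601 = 2.0664
χ² = 2.4576 + 0.2653 + 1.0601 + 2.1989 + 0.9054 + 5.8208 + 0.0031 + 2.2281 + 2.0664 = 17.006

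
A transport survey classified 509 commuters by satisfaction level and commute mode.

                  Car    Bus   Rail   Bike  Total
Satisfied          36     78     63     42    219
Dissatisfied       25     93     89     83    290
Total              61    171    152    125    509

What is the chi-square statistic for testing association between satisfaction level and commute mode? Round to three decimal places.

Grand total N = 509.
Expected counts (row total × column total / N):
  Satisfied, Car: 219×61/509 = 26.2456
  Satisfied, Bus: 219×171/509 = 73.5737
  Satisfied, Rail: 219×152/509 = 65.3988
  Satisfied, Bike: 219×125/509 = 53.7819
  Dissatisfied, Car: 290×61/509 = 34.7544
  Dissatisfied, Bus: 290×171/509 = 97.4263
  Dissatisfied, Rail: 290×152/509 = 86.6012
  Dissatisfied, Bike: 290×125/509 = 71.2181
Contributions (O − E)²/E:
  (36 − 26.2456)²/26.2456 = 3.6253
  (78 − 73.5737)²/73.5737 = 0.2663
  (63 − 65.3988)²/65.3988 = 0.0880
  (42 − 53.7819)²/53.7819 = 2.5810
  (25 − 34.7544)²/34.7544 = 2.7377
  (93 − 97.4263)²/97.4263 = 0.2011
  (89 − 86.6012)²/86.6012 = 0.0664
  (83 − 71.2181)²/71.2181 = 1.9491
χ² = 3.6253 + 0.2663 + 0.0880 + 2.5810 + 2.7377 + 0.2011 + 0.0664 + 1.9491 = 11.515

11.515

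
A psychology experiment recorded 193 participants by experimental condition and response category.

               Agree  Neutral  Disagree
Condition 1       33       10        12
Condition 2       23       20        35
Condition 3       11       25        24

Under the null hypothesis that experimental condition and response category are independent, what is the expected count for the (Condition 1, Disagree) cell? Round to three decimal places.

Row total (Condition 1) = 55; column total (Disagree) = 71; grand total N = 193.
Expected count = (row total × column total) / N = 55 × 71 / 193 = 20.233.

20.233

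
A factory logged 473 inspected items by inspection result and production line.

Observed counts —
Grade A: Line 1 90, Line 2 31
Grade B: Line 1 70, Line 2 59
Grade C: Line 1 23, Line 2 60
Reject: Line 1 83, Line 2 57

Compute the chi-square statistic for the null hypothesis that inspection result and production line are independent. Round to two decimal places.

44.36

Row totals: 121, 129, 83, 140. Column totals: 266, 207. Grand total N = 473.
Expected counts (row total × column total / N):
  Grade A, Line 1: 121×266/473 = 68.047
  Grade A, Line 2: 121×207/473 = 52.953
  Grade B, Line 1: 129×266/473 = 72.545
  Grade B, Line 2: 129×207/473 = 56.455
  Grade C, Line 1: 83×266/473 = 46.677
  Grade C, Line 2: 83×207/473 = 36.323
  Reject, Line 1: 140×266/473 = 78.732
  Reject, Line 2: 140×207/473 = 61.268
Contributions (O − E)²/E:
  (90 − 68.047)²/68.047 = 7.0824
  (31 − 52.953)²/52.953 = 9.1012
  (70 − 72.545)²/72.545 = 0.0893
  (59 − 56.455)²/56.455 = 0.1147
  (23 − 46.677)²/46.677 = 12.0102
  (60 − 36.323)²/36.323 = 15.4338
  (83 − 78.732)²/78.732 = 0.2314
  (57 − 61.268)²/61.268 = 0.2973
χ² = 7.0824 + 9.1012 + 0.0893 + 0.1147 + 12.0102 + 15.4338 + 0.2314 + 0.2973 = 44.36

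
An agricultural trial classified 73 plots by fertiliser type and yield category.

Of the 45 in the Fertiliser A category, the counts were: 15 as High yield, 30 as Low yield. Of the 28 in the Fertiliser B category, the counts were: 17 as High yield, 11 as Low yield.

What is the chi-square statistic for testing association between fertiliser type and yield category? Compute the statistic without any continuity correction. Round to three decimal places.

Row totals: 45, 28. Column totals: 32, 41. Grand total N = 73.
Expected counts (row total × column total / N):
  Fertiliser A, High yield: 45×32/73 = 19.7260
  Fertiliser A, Low yield: 45×41/73 = 25.2740
  Fertiliser B, High yield: 28×32/73 = 12.2740
  Fertiliser B, Low yield: 28×41/73 = 15.7260
Contributions (O − E)²/E:
  (15 − 19.7260)²/19.7260 = 1.1323
  (30 − 25.2740)²/25.2740 = 0.8837
  (17 − 12.2740)²/12.2740 = 1.8197
  (11 − 15.7260)²/15.7260 = 1.4203
χ² = 1.1323 + 0.8837 + 1.8197 + 1.4203 = 5.256

5.256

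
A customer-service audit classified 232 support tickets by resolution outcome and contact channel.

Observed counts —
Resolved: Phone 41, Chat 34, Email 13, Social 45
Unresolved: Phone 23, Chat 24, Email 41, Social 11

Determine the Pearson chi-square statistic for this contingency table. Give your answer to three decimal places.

37.777

Row totals: 133, 99. Column totals: 64, 58, 54, 56. Grand total N = 232.
Expected counts (row total × column total / N):
  Resolved, Phone: 133×64/232 = 36.6897
  Resolved, Chat: 133×58/232 = 33.2500
  Resolved, Email: 133×54/232 = 30.9569
  Resolved, Social: 133×56/232 = 32.1034
  Unresolved, Phone: 99×64/232 = 27.3103
  Unresolved, Chat: 99×58/232 = 24.7500
  Unresolved, Email: 99×54/232 = 23.0431
  Unresolved, Social: 99×56/232 = 23.8966
Contributions (O − E)²/E:
  (41 − 36.6897)²/36.6897 = 0.5064
  (34 − 33.2500)²/33.2500 = 0.0169
  (13 − 30.9569)²/30.9569 = 10.4161
  (45 − 32.1034)²/32.1034 = 5.1808
  (23 − 27.3103)²/27.3103 = 0.6803
  (24 − 24.7500)²/24.7500 = 0.0227
  (41 − 23.0431)²/23.0431 = 13.9934
  (11 − 23.8966)²/23.8966 = 6.9601
χ² = 0.5064 + 0.0169 + 10.4161 + 5.1808 + 0.6803 + 0.0227 + 13.9934 + 6.9601 = 37.777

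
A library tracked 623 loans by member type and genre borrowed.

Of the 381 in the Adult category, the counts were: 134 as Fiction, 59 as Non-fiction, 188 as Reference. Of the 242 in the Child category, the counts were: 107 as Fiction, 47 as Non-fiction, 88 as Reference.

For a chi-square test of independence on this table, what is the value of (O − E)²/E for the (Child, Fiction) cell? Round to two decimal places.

1.91

Row total (Child) = 242; column total (Fiction) = 241; N = 623.
Expected count E = 242 × 241 / 623 = 93.615.
Contribution = (O − E)²/E = (107 − 93.615)² / 93.615 = 1.91.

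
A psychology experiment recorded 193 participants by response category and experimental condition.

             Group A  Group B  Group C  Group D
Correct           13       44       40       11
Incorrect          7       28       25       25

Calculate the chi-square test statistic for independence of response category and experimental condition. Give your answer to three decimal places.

11.687

Row totals: 108, 85. Column totals: 20, 72, 65, 36. Grand total N = 193.
Expected counts (row total × column total / N):
  Correct, Group A: 108×20/193 = 11.1917
  Correct, Group B: 108×72/193 = 40.2902
  Correct, Group C: 108×65/193 = 36.3731
  Correct, Group D: 108×36/193 = 20.1451
  Incorrect, Group A: 85×20/193 = 8.8083
  Incorrect, Group B: 85×72/193 = 31.7098
  Incorrect, Group C: 85×65/193 = 28.6269
  Incorrect, Group D: 85×36/193 = 15.8549
Contributions (O − E)²/E:
  (13 − 11.1917)²/11.1917 = 0.2922
  (44 − 40.2902)²/40.2902 = 0.3416
  (40 − 36.3731)²/36.3731 = 0.3617
  (11 − 20.1451)²/20.1451 = 4.1515
  (7 − 8.8083)²/8.8083 = 0.3712
  (28 − 31.7098)²/31.7098 = 0.4340
  (25 − 28.6269)²/28.6269 = 0.4595
  (25 − 15.8549)²/15.8549 = 5.2749
χ² = 0.2922 + 0.3416 + 0.3617 + 4.1515 + 0.3712 + 0.4340 + 0.4595 + 5.2749 = 11.687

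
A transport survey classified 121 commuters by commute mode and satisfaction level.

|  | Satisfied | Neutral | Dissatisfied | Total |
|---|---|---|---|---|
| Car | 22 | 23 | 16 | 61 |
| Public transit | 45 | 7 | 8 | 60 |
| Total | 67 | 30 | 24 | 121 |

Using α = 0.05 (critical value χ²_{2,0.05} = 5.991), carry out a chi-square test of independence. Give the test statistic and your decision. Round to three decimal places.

Grand total N = 121.
Expected counts (row total × column total / N):
  Car, Satisfied: 61×67/121 = 33.7769
  Car, Neutral: 61×30/121 = 15.1240
  Car, Dissatisfied: 61×24/121 = 12.0992
  Public transit, Satisfied: 60×67/121 = 33.2231
  Public transit, Neutral: 60×30/121 = 14.8760
  Public transit, Dissatisfied: 60×24/121 = 11.9008
Contributions (O − E)²/E:
  (22 − 33.7769)²/33.7769 = 4.1062
  (23 − 15.1240)²/15.1240 = 4.1015
  (16 − 12.0992)²/12.0992 = 1.2576
  (45 − 33.2231)²/33.2231 = 4.1747
  (7 − 14.8760)²/14.8760 = 4.1699
  (8 − 11.9008)²/11.9008 = 1.2786
χ² = 4.1062 + 4.1015 + 1.2576 + 4.1747 + 4.1699 + 1.2786 = 19.089
df = (2−1)(3−1) = 2. Since 19.089 > 5.991, reject the null hypothesis of independence at α = 0.05.

19.089; reject H₀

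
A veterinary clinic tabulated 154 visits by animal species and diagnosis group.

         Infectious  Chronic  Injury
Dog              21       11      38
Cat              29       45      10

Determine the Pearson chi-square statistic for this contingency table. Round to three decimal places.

Row totals: 70, 84. Column totals: 50, 56, 48. Grand total N = 154.
Expected counts (row total × column total / N):
  Dog, Infectious: 70×50/154 = 22.72727
  Dog, Chronic: 70×56/154 = 25.45455
  Dog, Injury: 70×48/154 = 21.81818
  Cat, Infectious: 84×50/154 = 27.27273
  Cat, Chronic: 84×56/154 = 30.54545
  Cat, Injury: 84×48/154 = 26.18182
Contributions (O − E)²/E:
  (21 − 22.72727)²/22.72727 = 0.1313
  (11 − 25.45455)²/25.45455 = 8.2081
  (38 − 21.81818)²/21.81818 = 12.0015
  (29 − 27.27273)²/27.27273 = 0.1094
  (45 − 30.54545)²/30.54545 = 6.8401
  (10 − 26.18182)²/26.18182 = 10.0013
χ² = 0.1313 + 8.2081 + 12.0015 + 0.1094 + 6.8401 + 10.0013 = 37.292

37.292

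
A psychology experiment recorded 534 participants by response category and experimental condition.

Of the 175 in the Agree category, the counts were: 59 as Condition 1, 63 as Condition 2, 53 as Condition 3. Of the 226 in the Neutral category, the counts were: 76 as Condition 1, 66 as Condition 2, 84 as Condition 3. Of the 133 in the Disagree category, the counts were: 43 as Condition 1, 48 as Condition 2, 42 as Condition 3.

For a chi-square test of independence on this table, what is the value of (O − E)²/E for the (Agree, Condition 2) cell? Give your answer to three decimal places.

0.430

Row total (Agree) = 175; column total (Condition 2) = 177; N = 534.
Expected count E = 175 × 177 / 534 = 58.0056.
Contribution = (O − E)²/E = (63 − 58.0056)² / 58.0056 = 0.430.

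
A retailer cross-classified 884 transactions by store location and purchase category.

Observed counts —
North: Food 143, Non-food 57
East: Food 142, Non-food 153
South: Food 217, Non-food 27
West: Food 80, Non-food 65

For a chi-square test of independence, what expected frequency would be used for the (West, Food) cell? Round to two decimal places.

95.46

Row total (West) = 145; column total (Food) = 582; grand total N = 884.
Expected count = (row total × column total) / N = 145 × 582 / 884 = 95.46.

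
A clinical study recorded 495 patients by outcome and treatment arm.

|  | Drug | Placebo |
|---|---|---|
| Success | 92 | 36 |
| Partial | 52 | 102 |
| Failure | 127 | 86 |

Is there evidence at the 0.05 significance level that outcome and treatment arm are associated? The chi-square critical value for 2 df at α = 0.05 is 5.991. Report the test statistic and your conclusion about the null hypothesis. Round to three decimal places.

44.565; reject H₀

Row totals: 128, 154, 213. Column totals: 271, 224. Grand total N = 495.
Expected counts (row total × column total / N):
  Success, Drug: 128×271/495 = 70.0768
  Success, Placebo: 128×224/495 = 57.9232
  Partial, Drug: 154×271/495 = 84.3111
  Partial, Placebo: 154×224/495 = 69.6889
  Failure, Drug: 213×271/495 = 116.6121
  Failure, Placebo: 213×224/495 = 96.3879
Contributions (O − E)²/E:
  (92 − 70.0768)²/70.0768 = 6.8586
  (36 − 57.9232)²/57.9232 = 8.2977
  (52 − 84.3111)²/84.3111 = 12.3828
  (102 − 69.6889)²/69.6889 = 14.9810
  (127 − 116.6121)²/116.6121 = 0.9254
  (86 − 96.3879)²/96.3879 = 1.1195
χ² = 6.8586 + 8.2977 + 12.3828 + 14.9810 + 0.9254 + 1.1195 = 44.565
df = (3−1)(2−1) = 2. Since 44.565 > 5.991, reject the null hypothesis of independence at α = 0.05.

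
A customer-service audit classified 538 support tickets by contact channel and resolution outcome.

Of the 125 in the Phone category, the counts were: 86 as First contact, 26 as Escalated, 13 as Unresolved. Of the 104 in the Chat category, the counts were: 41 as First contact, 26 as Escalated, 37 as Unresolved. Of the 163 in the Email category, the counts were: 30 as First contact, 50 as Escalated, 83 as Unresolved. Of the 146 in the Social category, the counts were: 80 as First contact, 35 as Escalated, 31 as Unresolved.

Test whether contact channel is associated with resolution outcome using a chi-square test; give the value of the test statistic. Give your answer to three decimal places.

92.847

Row totals: 125, 104, 163, 146. Column totals: 237, 137, 164. Grand total N = 538.
Expected counts (row total × column total / N):
  Phone, First contact: 125×237/538 = 55.0651
  Phone, Escalated: 125×137/538 = 31.8309
  Phone, Unresolved: 125×164/538 = 38.1041
  Chat, First contact: 104×237/538 = 45.8141
  Chat, Escalated: 104×137/538 = 26.4833
  Chat, Unresolved: 104×164/538 = 31.7026
  Email, First contact: 163×237/538 = 71.8048
  Email, Escalated: 163×137/538 = 41.5074
  Email, Unresolved: 163×164/538 = 49.6877
  Social, First contact: 146×237/538 = 64.3160
  Social, Escalated: 146×137/538 = 37.1784
  Social, Unresolved: 146×164/538 = 44.5056
Contributions (O − E)²/E:
  (86 − 55.0651)²/55.0651 = 17.3788
  (26 − 31.8309)²/31.8309 = 1.0681
  (13 − 38.1041)²/38.1041 = 16.5393
  (41 − 45.8141)²/45.8141 = 0.5059
  (26 − 26.4833)²/26.4833 = 0.0088
  (37 − 31.7026)²/31.7026 = 0.8852
  (30 − 71.8048)²/71.8048 = 24.3388
  (50 − 41.5074)²/41.5074 = 1.7376
  (83 − 49.6877)²/49.6877 = 22.3337
  (80 − 64.3160)²/64.3160 = 3.8247
  (35 − 37.1784)²/37.1784 = 0.1276
  (31 − 44.5056)²/44.5056 = 4.0984
χ² = 17.3788 + 1.0681 + 16.5393 + 0.5059 + 0.0088 + 0.8852 + 24.3388 + 1.7376 + 22.3337 + 3.8247 + 0.1276 + 4.0984 = 92.847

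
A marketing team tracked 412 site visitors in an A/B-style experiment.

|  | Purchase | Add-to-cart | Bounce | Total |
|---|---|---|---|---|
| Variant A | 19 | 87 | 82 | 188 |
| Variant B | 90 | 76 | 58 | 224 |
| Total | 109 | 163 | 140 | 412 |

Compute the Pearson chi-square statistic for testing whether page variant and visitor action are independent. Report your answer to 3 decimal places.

Grand total N = 412.
Expected counts (row total × column total / N):
  Variant A, Purchase: 188×109/412 = 49.7379
  Variant A, Add-to-cart: 188×163/412 = 74.3786
  Variant A, Bounce: 188×140/412 = 63.8835
  Variant B, Purchase: 224×109/412 = 59.2621
  Variant B, Add-to-cart: 224×163/412 = 88.6214
  Variant B, Bounce: 224×140/412 = 76.1165
Contributions (O − E)²/E:
  (19 − 49.7379)²/49.7379 = 18.9959
  (87 − 74.3786)²/74.3786 = 2.1417
  (82 − 63.8835)²/63.8835 = 5.1376
  (90 − 59.2621)²/59.2621 = 15.9430
  (76 − 88.6214)²/88.6214 = 1.7975
  (58 − 76.1165)²/76.1165 = 4.3119
χ² = 18.9959 + 2.1417 + 5.1376 + 15.9430 + 1.7975 + 4.3119 = 48.328

48.328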